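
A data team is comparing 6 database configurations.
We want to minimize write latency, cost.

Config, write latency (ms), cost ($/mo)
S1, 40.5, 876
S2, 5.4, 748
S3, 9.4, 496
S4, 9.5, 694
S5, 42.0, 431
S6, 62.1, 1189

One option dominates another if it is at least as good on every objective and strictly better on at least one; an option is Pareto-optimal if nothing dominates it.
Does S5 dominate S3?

No

S5 vs S3: S5 is worse on write latency (42.0 vs 9.4), so it does not dominate S3.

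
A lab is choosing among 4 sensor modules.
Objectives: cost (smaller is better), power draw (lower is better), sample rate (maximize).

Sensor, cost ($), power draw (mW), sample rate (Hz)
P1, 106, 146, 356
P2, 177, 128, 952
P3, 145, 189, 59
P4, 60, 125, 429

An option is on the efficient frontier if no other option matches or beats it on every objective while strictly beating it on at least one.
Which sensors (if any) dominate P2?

none

P1: worse on power draw (146 vs 128).
P3: worse on power draw (189 vs 128).
P4: worse on sample rate (429 vs 952).
No option dominates P2.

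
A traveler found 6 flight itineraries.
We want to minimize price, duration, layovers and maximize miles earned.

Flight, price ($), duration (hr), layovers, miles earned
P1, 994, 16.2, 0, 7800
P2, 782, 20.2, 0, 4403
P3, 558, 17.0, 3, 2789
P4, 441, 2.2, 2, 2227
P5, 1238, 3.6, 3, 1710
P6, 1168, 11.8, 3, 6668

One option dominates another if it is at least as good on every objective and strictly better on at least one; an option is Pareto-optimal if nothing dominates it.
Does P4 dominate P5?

P4 vs P5: price 441≤1238, duration 2.2≤3.6, layovers 2≤3, miles earned 2227≥1710 — P4 is at least as good on every objective with at least one strict improvement.

Yes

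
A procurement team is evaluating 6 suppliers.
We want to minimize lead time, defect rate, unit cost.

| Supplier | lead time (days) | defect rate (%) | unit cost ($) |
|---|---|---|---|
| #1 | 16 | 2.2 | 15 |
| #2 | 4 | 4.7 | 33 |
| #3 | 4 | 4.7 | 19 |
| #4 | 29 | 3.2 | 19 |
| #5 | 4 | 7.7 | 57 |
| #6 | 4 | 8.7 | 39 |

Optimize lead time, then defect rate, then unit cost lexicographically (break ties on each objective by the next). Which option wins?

#3

First minimize lead time: best is 4, kept {#2, #3, #5, #6}.
Then minimize defect rate: best is 4.7, kept {#2, #3}.
Then minimize unit cost: best is 19, kept {#3}.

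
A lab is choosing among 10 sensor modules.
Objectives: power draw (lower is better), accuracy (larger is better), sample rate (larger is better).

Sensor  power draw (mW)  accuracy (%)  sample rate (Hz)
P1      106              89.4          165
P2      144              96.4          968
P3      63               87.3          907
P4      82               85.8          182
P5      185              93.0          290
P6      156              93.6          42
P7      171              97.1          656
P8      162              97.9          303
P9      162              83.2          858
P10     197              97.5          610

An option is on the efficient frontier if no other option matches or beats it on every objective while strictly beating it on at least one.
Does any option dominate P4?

P3 vs P4: power draw 63≤82, accuracy 87.3≥85.8, sample rate 907≥182 — P3 is at least as good on every objective and strictly better on at least one, so P3 dominates P4.

Yes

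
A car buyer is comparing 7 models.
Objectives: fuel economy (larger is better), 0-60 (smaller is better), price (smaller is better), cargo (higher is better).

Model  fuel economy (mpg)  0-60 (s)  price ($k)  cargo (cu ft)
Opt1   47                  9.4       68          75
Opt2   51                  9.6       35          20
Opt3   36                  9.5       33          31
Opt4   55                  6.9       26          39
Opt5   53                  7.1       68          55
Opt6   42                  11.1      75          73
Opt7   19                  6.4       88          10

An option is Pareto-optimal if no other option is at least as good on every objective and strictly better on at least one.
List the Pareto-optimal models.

Opt1: not dominated (best cargo).
Opt2: dominated by Opt4 (fuel economy 55≥51, 0-60 6.9≤9.6, price 26≤35, cargo 39≥20).
Opt3: dominated by Opt4 (fuel economy 55≥36, 0-60 6.9≤9.5, price 26≤33, cargo 39≥31).
Opt4: not dominated (best fuel economy).
Opt5: not dominated.
Opt6: dominated by Opt1 (fuel economy 47≥42, 0-60 9.4≤11.1, price 68≤75, cargo 75≥73).
Opt7: not dominated (best 0-60).

Opt1, Opt4, Opt5, Opt7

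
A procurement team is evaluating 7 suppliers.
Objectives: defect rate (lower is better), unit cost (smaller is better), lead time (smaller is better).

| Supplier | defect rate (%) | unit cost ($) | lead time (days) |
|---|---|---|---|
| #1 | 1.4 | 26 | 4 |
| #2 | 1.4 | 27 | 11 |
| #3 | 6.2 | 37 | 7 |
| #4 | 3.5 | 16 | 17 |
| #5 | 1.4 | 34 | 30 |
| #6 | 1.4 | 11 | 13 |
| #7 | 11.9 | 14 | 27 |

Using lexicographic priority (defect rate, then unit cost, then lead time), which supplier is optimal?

First minimize defect rate: best is 1.4, kept {#1, #2, #5, #6}.
Then minimize unit cost: best is 11, kept {#6}.

#6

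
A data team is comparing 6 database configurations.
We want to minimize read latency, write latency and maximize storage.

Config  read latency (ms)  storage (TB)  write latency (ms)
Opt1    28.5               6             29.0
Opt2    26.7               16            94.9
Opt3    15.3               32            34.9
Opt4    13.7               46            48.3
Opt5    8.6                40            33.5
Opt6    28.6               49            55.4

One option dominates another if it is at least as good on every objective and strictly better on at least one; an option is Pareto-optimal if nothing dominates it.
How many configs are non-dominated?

Opt1: not dominated (best write latency).
Opt2: dominated by Opt3 (read latency 15.3≤26.7, storage 32≥16, write latency 34.9≤94.9).
Opt3: dominated by Opt5 (read latency 8.6≤15.3, storage 40≥32, write latency 33.5≤34.9).
Opt4: not dominated.
Opt5: not dominated (best read latency).
Opt6: not dominated (best storage).
Pareto-optimal: Opt1, Opt4, Opt5, Opt6 → 4.

4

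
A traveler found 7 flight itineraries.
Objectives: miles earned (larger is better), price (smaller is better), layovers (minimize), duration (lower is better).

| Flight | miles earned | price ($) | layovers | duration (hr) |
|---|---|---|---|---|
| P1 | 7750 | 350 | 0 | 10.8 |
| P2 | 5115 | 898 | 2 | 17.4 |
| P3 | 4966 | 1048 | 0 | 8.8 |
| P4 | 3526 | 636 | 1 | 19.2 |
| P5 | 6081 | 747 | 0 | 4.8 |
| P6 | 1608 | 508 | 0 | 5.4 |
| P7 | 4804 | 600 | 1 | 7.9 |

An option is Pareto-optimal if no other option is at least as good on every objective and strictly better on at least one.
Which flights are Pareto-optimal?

P1: not dominated (best miles earned).
P2: dominated by P1 (miles earned 7750≥5115, price 350≤898, layovers 0≤2, duration 10.8≤17.4).
P3: dominated by P5 (miles earned 6081≥4966, price 747≤1048, layovers 0≤0, duration 4.8≤8.8).
P4: dominated by P1 (miles earned 7750≥3526, price 350≤636, layovers 0≤1, duration 10.8≤19.2).
P5: not dominated (best duration).
P6: not dominated.
P7: not dominated.

P1, P5, P6, P7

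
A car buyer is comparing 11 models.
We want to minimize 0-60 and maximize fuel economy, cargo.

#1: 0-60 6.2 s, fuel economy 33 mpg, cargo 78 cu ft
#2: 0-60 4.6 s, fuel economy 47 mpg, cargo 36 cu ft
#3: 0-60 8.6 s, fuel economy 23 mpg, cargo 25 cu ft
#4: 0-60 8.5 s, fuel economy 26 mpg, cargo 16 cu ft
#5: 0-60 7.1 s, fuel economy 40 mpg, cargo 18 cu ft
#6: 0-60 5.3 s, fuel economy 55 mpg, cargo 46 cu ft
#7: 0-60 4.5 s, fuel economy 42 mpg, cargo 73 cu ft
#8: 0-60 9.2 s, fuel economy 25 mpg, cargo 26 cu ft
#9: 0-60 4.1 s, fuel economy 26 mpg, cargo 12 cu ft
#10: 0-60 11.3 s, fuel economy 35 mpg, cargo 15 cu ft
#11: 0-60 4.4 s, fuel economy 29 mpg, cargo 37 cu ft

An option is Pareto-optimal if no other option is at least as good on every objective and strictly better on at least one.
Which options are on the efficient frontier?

#1: not dominated (best cargo).
#2: not dominated.
#3: dominated by #1 (0-60 6.2≤8.6, fuel economy 33≥23, cargo 78≥25).
#4: dominated by #1 (0-60 6.2≤8.5, fuel economy 33≥26, cargo 78≥16).
#5: dominated by #2 (0-60 4.6≤7.1, fuel economy 47≥40, cargo 36≥18).
#6: not dominated (best fuel economy).
#7: not dominated.
#8: dominated by #1 (0-60 6.2≤9.2, fuel economy 33≥25, cargo 78≥26).
#9: not dominated (best 0-60).
#10: dominated by #2 (0-60 4.6≤11.3, fuel economy 47≥35, cargo 36≥15).
#11: not dominated.

#1, #2, #6, #7, #9, #11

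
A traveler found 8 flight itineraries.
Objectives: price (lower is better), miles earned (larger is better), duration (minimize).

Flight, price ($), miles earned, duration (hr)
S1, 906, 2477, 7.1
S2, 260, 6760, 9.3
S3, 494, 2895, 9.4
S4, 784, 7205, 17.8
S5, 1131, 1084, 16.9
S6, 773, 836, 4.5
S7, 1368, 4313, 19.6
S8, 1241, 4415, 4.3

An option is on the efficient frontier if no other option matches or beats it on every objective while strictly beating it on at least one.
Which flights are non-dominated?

S1: not dominated.
S2: not dominated (best price).
S3: dominated by S2 (price 260≤494, miles earned 6760≥2895, duration 9.3≤9.4).
S4: not dominated (best miles earned).
S5: dominated by S1 (price 906≤1131, miles earned 2477≥1084, duration 7.1≤16.9).
S6: not dominated.
S7: dominated by S2 (price 260≤1368, miles earned 6760≥4313, duration 9.3≤19.6).
S8: not dominated (best duration).

S1, S2, S4, S6, S8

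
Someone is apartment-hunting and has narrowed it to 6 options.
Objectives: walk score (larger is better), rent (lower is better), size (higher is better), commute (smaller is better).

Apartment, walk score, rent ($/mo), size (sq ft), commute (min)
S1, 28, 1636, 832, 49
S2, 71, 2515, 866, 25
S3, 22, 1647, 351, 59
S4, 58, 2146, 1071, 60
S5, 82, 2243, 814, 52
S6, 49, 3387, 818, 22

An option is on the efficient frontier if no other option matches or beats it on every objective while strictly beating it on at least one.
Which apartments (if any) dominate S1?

S2: worse on rent (2515 vs 1636).
S3: worse on walk score (22 vs 28).
S4: worse on rent (2146 vs 1636).
S5: worse on rent (2243 vs 1636).
S6: worse on rent (3387 vs 1636).
No option dominates S1.

none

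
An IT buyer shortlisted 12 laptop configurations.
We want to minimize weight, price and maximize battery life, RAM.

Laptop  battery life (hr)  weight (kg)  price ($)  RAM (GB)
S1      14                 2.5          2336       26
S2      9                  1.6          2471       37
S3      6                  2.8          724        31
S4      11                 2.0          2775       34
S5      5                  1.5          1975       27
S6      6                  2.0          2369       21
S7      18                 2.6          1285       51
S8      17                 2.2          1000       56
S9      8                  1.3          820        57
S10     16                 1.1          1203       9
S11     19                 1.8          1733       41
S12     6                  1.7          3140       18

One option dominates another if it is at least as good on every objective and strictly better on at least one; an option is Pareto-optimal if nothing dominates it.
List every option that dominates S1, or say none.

S8: battery life 17≥14, weight 2.2≤2.5, price 1000≤2336, RAM 56≥26 — dominates S1.
S11: battery life 19≥14, weight 1.8≤2.5, price 1733≤2336, RAM 41≥26 — dominates S1.
Others (S2, S3, S4, S5, S6, S7, S9, S10, S12) are each worse than S1 on at least one objective.

S8, S11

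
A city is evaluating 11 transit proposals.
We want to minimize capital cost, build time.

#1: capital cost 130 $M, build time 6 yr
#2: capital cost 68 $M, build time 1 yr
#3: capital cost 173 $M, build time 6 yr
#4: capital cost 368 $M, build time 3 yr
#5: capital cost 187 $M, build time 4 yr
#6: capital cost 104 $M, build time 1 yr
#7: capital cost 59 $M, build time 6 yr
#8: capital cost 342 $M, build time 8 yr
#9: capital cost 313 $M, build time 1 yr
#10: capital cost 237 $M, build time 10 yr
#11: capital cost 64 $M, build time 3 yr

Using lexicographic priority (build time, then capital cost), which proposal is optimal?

First minimize build time: best is 1, kept {#2, #6, #9}.
Then minimize capital cost: best is 68, kept {#2}.

#2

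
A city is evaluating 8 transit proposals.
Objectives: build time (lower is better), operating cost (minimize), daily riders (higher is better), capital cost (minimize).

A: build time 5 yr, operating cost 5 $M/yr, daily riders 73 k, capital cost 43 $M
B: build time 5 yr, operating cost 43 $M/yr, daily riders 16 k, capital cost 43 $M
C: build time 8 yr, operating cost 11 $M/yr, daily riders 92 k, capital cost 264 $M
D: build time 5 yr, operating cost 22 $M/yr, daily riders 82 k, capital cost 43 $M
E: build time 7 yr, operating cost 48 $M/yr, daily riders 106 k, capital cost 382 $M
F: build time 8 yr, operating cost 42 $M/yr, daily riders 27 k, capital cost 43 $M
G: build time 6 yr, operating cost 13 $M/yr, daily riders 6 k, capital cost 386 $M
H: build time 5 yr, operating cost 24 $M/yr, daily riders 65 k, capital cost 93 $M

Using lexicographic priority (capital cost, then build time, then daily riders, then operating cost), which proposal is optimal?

D

First minimize capital cost: best is 43, kept {A, B, D, F}.
Then minimize build time: best is 5, kept {A, B, D}.
Then maximize daily riders: best is 82, kept {D}.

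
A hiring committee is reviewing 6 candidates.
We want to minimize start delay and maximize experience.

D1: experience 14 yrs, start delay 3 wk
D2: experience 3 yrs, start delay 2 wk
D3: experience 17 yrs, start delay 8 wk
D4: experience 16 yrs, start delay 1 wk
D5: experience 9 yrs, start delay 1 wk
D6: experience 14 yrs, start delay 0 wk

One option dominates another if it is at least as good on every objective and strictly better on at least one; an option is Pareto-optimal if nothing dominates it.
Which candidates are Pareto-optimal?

D3, D4, D6

D1: dominated by D4 (experience 16≥14, start delay 1≤3).
D2: dominated by D4 (experience 16≥3, start delay 1≤2).
D3: not dominated (best experience).
D4: not dominated.
D5: dominated by D4 (experience 16≥9, start delay 1≤1).
D6: not dominated (best start delay).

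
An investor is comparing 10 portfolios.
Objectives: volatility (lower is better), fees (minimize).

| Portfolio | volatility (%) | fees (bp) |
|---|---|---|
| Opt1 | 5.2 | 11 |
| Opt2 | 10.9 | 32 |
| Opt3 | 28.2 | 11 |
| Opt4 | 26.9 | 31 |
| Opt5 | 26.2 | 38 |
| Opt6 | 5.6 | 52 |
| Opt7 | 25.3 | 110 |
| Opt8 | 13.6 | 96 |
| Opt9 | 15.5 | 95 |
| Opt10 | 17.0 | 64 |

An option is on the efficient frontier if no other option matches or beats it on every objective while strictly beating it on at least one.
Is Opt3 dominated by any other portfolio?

Opt1 vs Opt3: volatility 5.2≤28.2, fees 11≤11 — Opt1 is at least as good on every objective and strictly better on at least one, so Opt1 dominates Opt3.

Yes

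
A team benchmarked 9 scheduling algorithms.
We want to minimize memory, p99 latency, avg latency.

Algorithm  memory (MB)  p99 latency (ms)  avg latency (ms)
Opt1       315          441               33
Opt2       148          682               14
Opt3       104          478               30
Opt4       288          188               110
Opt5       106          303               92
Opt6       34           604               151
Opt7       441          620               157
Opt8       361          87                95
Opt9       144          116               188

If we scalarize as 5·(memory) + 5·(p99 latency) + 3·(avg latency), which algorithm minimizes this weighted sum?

Opt9

Opt1: 5·315 + 5·441 + 3·33 = 3879
Opt2: 5·148 + 5·682 + 3·14 = 4192
Opt3: 5·104 + 5·478 + 3·30 = 3000
Opt4: 5·288 + 5·188 + 3·110 = 2710
Opt5: 5·106 + 5·303 + 3·92 = 2321
Opt6: 5·34 + 5·604 + 3·151 = 3643
Opt7: 5·441 + 5·620 + 3·157 = 5776
Opt8: 5·361 + 5·87 + 3·95 = 2525
Opt9: 5·144 + 5·116 + 3·188 = 1864
Lowest: Opt9 at 1864.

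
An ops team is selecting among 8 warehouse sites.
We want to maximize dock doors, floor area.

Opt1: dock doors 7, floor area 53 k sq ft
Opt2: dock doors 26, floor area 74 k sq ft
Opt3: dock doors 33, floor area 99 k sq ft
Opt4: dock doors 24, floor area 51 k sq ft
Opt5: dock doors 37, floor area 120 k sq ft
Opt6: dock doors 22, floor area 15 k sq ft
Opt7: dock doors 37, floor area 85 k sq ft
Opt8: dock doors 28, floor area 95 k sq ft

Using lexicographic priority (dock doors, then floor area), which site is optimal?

First maximize dock doors: best is 37, kept {Opt5, Opt7}.
Then maximize floor area: best is 120, kept {Opt5}.

Opt5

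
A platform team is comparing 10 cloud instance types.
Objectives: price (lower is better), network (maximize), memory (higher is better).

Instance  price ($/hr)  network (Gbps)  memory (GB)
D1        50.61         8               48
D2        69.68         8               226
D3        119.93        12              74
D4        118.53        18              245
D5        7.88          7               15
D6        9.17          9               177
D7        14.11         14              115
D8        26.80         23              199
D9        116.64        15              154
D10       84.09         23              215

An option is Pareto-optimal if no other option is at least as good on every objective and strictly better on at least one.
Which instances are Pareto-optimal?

D1: dominated by D6 (price 9.17≤50.61, network 9≥8, memory 177≥48).
D2: not dominated.
D3: dominated by D4 (price 118.53≤119.93, network 18≥12, memory 245≥74).
D4: not dominated (best memory).
D5: not dominated (best price).
D6: not dominated.
D7: not dominated.
D8: not dominated.
D9: dominated by D8 (price 26.80≤116.64, network 23≥15, memory 199≥154).
D10: not dominated.

D2, D4, D5, D6, D7, D8, D10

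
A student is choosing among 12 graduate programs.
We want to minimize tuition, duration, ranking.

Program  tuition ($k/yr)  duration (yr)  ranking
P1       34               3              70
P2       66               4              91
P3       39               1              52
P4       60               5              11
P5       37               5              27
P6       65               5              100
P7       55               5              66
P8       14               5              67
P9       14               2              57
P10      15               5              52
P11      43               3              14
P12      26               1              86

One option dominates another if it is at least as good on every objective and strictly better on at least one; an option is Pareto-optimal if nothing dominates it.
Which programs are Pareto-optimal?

P1: dominated by P9 (tuition 14≤34, duration 2≤3, ranking 57≤70).
P2: dominated by P1 (tuition 34≤66, duration 3≤4, ranking 70≤91).
P3: not dominated.
P4: not dominated (best ranking).
P5: not dominated.
P6: dominated by P1 (tuition 34≤65, duration 3≤5, ranking 70≤100).
P7: dominated by P3 (tuition 39≤55, duration 1≤5, ranking 52≤66).
P8: dominated by P9 (tuition 14≤14, duration 2≤5, ranking 57≤67).
P9: not dominated.
P10: not dominated.
P11: not dominated.
P12: not dominated.

P3, P4, P5, P9, P10, P11, P12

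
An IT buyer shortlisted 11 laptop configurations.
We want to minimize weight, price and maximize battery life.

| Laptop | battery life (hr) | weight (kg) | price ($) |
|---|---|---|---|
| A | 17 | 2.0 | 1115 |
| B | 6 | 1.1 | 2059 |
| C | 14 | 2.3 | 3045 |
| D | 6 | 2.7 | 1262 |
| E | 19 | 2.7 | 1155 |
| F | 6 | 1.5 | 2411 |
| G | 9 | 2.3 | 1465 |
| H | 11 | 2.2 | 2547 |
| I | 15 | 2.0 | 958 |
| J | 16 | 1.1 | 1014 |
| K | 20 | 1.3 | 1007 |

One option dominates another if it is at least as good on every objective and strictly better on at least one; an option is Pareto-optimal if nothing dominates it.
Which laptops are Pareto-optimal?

A: dominated by K (battery life 20≥17, weight 1.3≤2.0, price 1007≤1115).
B: dominated by J (battery life 16≥6, weight 1.1≤1.1, price 1014≤2059).
C: dominated by A (battery life 17≥14, weight 2.0≤2.3, price 1115≤3045).
D: dominated by A (battery life 17≥6, weight 2.0≤2.7, price 1115≤1262).
E: dominated by K (battery life 20≥19, weight 1.3≤2.7, price 1007≤1155).
F: dominated by B (battery life 6≥6, weight 1.1≤1.5, price 2059≤2411).
G: dominated by A (battery life 17≥9, weight 2.0≤2.3, price 1115≤1465).
H: dominated by A (battery life 17≥11, weight 2.0≤2.2, price 1115≤2547).
I: not dominated (best price).
J: not dominated.
K: not dominated (best battery life).

I, J, K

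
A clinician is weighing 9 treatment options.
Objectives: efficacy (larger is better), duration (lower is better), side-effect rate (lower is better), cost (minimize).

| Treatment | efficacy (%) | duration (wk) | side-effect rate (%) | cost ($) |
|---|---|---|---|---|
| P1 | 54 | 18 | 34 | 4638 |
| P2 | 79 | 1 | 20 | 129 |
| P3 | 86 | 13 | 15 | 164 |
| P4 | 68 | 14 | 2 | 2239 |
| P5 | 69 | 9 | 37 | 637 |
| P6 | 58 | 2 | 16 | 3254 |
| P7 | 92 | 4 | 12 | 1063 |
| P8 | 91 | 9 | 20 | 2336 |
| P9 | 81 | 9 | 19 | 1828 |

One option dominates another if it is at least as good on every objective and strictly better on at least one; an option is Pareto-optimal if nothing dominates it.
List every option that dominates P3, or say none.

none

P1: worse on efficacy (54 vs 86).
P2: worse on efficacy (79 vs 86).
P4: worse on efficacy (68 vs 86).
P5: worse on efficacy (69 vs 86).
P6: worse on efficacy (58 vs 86).
P7: worse on cost (1063 vs 164).
P8: worse on side-effect rate (20 vs 15).
P9: worse on efficacy (81 vs 86).
No option dominates P3.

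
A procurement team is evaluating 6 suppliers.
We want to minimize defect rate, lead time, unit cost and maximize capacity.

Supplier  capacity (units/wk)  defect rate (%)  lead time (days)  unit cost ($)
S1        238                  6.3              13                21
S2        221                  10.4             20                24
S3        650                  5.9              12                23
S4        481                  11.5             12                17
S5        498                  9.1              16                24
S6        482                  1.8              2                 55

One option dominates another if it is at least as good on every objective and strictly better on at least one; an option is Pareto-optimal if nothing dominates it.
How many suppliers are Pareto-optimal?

4

S1: not dominated.
S2: dominated by S1 (capacity 238≥221, defect rate 6.3≤10.4, lead time 13≤20, unit cost 21≤24).
S3: not dominated (best capacity).
S4: not dominated (best unit cost).
S5: dominated by S3 (capacity 650≥498, defect rate 5.9≤9.1, lead time 12≤16, unit cost 23≤24).
S6: not dominated (best defect rate).
Pareto-optimal: S1, S3, S4, S6 → 4.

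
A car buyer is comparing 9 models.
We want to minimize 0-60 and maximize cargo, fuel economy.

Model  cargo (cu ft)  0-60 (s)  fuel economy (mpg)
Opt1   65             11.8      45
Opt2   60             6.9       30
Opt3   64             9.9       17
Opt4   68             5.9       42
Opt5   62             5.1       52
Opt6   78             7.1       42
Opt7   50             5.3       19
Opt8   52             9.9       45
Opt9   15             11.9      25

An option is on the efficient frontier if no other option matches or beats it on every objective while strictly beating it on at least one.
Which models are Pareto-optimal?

Opt1, Opt4, Opt5, Opt6

Opt1: not dominated.
Opt2: dominated by Opt4 (cargo 68≥60, 0-60 5.9≤6.9, fuel economy 42≥30).
Opt3: dominated by Opt4 (cargo 68≥64, 0-60 5.9≤9.9, fuel economy 42≥17).
Opt4: not dominated.
Opt5: not dominated (best 0-60).
Opt6: not dominated (best cargo).
Opt7: dominated by Opt5 (cargo 62≥50, 0-60 5.1≤5.3, fuel economy 52≥19).
Opt8: dominated by Opt5 (cargo 62≥52, 0-60 5.1≤9.9, fuel economy 52≥45).
Opt9: dominated by Opt1 (cargo 65≥15, 0-60 11.8≤11.9, fuel economy 45≥25).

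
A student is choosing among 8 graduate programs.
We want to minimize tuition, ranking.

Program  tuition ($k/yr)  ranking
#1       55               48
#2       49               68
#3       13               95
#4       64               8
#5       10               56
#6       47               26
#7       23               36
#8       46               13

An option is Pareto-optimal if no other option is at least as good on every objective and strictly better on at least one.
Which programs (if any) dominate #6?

#8: tuition 46≤47, ranking 13≤26 — dominates #6.
Others (#1, #2, #3, #4, #5, #7) are each worse than #6 on at least one objective.

#8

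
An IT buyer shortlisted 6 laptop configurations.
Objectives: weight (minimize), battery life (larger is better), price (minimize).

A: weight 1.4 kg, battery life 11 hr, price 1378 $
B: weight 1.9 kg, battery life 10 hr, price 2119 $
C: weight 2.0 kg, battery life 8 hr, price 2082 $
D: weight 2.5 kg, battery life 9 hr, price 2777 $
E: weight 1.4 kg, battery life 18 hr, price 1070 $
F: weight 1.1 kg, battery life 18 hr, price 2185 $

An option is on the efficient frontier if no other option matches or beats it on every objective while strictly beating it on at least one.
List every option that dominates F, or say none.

A: worse on weight (1.4 vs 1.1).
B: worse on weight (1.9 vs 1.1).
C: worse on weight (2.0 vs 1.1).
D: worse on weight (2.5 vs 1.1).
E: worse on weight (1.4 vs 1.1).
No option dominates F.

none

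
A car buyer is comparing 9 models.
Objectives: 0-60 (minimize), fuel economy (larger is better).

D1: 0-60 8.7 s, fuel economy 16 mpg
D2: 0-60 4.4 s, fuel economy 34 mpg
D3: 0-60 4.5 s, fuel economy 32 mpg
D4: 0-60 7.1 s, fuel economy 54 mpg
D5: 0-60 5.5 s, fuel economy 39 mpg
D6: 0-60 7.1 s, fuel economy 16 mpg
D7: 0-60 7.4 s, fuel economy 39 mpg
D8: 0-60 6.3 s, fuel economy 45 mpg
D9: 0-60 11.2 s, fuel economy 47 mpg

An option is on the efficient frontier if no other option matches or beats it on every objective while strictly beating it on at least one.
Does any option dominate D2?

D1: worse on 0-60 (8.7 vs 4.4).
D3: worse on 0-60 (4.5 vs 4.4).
D4: worse on 0-60 (7.1 vs 4.4).
D5: worse on 0-60 (5.5 vs 4.4).
D6: worse on 0-60 (7.1 vs 4.4).
D7: worse on 0-60 (7.4 vs 4.4).
D8: worse on 0-60 (6.3 vs 4.4).
D9: worse on 0-60 (11.2 vs 4.4).
No option is at least as good as D2 on every objective and strictly better on one.

No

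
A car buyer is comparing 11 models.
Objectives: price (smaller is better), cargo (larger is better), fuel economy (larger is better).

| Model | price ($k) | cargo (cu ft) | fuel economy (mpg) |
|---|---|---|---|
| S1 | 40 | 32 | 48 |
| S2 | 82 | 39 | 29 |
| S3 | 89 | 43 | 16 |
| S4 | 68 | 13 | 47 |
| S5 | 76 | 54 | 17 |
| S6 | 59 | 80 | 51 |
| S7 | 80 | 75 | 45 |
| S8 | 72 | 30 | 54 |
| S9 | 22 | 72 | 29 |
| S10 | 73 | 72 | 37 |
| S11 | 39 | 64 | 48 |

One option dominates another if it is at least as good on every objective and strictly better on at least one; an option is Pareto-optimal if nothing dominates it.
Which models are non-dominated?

S6, S8, S9, S11

S1: dominated by S11 (price 39≤40, cargo 64≥32, fuel economy 48≥48).
S2: dominated by S6 (price 59≤82, cargo 80≥39, fuel economy 51≥29).
S3: dominated by S5 (price 76≤89, cargo 54≥43, fuel economy 17≥16).
S4: dominated by S1 (price 40≤68, cargo 32≥13, fuel economy 48≥47).
S5: dominated by S6 (price 59≤76, cargo 80≥54, fuel economy 51≥17).
S6: not dominated (best cargo).
S7: dominated by S6 (price 59≤80, cargo 80≥75, fuel economy 51≥45).
S8: not dominated (best fuel economy).
S9: not dominated (best price).
S10: dominated by S6 (price 59≤73, cargo 80≥72, fuel economy 51≥37).
S11: not dominated.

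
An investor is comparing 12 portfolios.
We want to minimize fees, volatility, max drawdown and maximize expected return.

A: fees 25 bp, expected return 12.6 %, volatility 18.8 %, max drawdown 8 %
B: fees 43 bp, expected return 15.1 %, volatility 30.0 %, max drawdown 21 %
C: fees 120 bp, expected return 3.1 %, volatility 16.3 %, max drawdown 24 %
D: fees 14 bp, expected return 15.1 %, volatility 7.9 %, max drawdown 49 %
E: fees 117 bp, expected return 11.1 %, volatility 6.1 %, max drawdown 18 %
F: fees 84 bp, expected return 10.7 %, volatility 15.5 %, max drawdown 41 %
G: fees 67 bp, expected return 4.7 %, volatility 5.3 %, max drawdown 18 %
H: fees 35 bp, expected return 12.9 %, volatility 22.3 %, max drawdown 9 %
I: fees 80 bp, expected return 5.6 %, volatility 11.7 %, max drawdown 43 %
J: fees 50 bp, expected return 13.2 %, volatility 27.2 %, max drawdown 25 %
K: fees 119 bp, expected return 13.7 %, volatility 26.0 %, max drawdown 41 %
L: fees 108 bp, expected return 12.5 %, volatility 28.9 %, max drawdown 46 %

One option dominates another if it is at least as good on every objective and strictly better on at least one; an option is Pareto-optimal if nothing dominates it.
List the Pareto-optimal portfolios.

A: not dominated (best max drawdown).
B: not dominated.
C: dominated by E (fees 117≤120, expected return 11.1≥3.1, volatility 6.1≤16.3, max drawdown 18≤24).
D: not dominated (best fees).
E: not dominated.
F: not dominated.
G: not dominated (best volatility).
H: not dominated.
I: not dominated.
J: not dominated.
K: not dominated.
L: dominated by A (fees 25≤108, expected return 12.6≥12.5, volatility 18.8≤28.9, max drawdown 8≤46).

A, B, D, E, F, G, H, I, J, K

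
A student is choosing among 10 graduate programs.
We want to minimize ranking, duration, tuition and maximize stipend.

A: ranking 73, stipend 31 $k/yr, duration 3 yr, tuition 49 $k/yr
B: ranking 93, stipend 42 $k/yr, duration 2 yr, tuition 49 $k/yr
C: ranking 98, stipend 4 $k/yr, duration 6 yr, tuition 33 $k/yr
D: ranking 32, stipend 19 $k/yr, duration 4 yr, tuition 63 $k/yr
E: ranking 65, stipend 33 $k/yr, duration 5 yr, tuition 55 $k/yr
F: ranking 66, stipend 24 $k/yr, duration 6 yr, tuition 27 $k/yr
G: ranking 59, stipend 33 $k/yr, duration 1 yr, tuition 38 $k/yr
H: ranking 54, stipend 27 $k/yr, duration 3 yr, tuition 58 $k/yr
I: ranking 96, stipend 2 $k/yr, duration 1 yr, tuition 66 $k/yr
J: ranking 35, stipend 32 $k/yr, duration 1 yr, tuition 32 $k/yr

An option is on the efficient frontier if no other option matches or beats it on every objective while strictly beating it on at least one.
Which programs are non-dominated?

B, D, F, G, J

A: dominated by G (ranking 59≤73, stipend 33≥31, duration 1≤3, tuition 38≤49).
B: not dominated (best stipend).
C: dominated by F (ranking 66≤98, stipend 24≥4, duration 6≤6, tuition 27≤33).
D: not dominated (best ranking).
E: dominated by G (ranking 59≤65, stipend 33≥33, duration 1≤5, tuition 38≤55).
F: not dominated (best tuition).
G: not dominated.
H: dominated by J (ranking 35≤54, stipend 32≥27, duration 1≤3, tuition 32≤58).
I: dominated by G (ranking 59≤96, stipend 33≥2, duration 1≤1, tuition 38≤66).
J: not dominated.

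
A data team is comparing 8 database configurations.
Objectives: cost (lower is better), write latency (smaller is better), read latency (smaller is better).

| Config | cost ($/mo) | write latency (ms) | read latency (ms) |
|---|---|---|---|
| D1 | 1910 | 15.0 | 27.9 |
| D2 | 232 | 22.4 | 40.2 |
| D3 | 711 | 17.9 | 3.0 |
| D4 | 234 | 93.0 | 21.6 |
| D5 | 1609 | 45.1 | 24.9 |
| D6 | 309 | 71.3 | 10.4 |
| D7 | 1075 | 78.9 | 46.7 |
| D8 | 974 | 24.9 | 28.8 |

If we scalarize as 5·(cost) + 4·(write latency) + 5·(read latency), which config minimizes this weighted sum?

D1: 5·1910 + 4·15.0 + 5·27.9 = 9749.5
D2: 5·232 + 4·22.4 + 5·40.2 = 1450.6
D3: 5·711 + 4·17.9 + 5·3.0 = 3641.6
D4: 5·234 + 4·93.0 + 5·21.6 = 1650.0
D5: 5·1609 + 4·45.1 + 5·24.9 = 8349.9
D6: 5·309 + 4·71.3 + 5·10.4 = 1882.2
D7: 5·1075 + 4·78.9 + 5·46.7 = 5924.1
D8: 5·974 + 4·24.9 + 5·28.8 = 5113.6
Lowest: D2 at 1450.6.

D2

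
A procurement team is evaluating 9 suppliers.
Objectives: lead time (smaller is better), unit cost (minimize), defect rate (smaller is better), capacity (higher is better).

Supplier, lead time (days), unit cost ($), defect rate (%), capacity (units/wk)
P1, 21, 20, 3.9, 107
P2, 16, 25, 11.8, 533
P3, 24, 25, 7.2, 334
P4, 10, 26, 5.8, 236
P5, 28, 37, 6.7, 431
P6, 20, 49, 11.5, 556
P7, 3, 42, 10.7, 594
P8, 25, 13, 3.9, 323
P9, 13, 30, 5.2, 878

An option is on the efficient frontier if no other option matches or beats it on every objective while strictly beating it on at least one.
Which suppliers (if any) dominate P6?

P7, P9

P7: lead time 3≤20, unit cost 42≤49, defect rate 10.7≤11.5, capacity 594≥556 — dominates P6.
P9: lead time 13≤20, unit cost 30≤49, defect rate 5.2≤11.5, capacity 878≥556 — dominates P6.
Others (P1, P2, P3, P4, P5, P8) are each worse than P6 on at least one objective.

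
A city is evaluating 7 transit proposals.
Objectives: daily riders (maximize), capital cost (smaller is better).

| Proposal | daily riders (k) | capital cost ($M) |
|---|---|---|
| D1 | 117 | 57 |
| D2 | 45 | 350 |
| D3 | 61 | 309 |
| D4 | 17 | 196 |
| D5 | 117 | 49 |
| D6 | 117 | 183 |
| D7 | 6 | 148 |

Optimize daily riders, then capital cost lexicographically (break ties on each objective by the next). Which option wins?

D5

First maximize daily riders: best is 117, kept {D1, D5, D6}.
Then minimize capital cost: best is 49, kept {D5}.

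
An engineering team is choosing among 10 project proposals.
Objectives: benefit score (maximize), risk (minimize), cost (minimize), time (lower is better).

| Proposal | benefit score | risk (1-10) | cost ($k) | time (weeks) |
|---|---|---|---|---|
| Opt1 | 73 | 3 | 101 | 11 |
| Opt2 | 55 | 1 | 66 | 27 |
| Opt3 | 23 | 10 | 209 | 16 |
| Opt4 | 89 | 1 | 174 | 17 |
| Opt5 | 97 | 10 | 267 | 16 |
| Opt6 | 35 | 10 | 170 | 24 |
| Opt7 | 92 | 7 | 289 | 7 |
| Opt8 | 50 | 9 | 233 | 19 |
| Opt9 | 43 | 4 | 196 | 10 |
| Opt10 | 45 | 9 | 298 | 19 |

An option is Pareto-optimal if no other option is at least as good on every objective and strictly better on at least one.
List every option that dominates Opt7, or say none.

none

Opt1: worse on benefit score (73 vs 92).
Opt2: worse on benefit score (55 vs 92).
Opt3: worse on benefit score (23 vs 92).
Opt4: worse on benefit score (89 vs 92).
Opt5: worse on risk (10 vs 7).
Opt6: worse on benefit score (35 vs 92).
Opt8: worse on benefit score (50 vs 92).
Opt9: worse on benefit score (43 vs 92).
Opt10: worse on benefit score (45 vs 92).
No option dominates Opt7.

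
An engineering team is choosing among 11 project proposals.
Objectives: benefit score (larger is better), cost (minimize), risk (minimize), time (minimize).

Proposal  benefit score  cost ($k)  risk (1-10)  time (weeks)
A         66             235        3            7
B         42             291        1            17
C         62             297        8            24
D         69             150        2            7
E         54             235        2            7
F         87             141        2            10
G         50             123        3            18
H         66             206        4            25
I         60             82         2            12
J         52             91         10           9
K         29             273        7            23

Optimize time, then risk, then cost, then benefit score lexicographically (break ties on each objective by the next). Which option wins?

D

First minimize time: best is 7, kept {A, D, E}.
Then minimize risk: best is 2, kept {D, E}.
Then minimize cost: best is 150, kept {D}.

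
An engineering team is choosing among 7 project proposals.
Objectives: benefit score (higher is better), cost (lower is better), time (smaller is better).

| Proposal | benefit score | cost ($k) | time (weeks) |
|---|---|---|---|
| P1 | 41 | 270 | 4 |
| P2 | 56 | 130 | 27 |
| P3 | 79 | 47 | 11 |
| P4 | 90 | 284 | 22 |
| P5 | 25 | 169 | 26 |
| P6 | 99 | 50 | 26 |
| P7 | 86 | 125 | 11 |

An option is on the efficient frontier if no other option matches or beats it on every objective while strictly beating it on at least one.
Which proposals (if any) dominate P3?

none

P1: worse on benefit score (41 vs 79).
P2: worse on benefit score (56 vs 79).
P4: worse on cost (284 vs 47).
P5: worse on benefit score (25 vs 79).
P6: worse on cost (50 vs 47).
P7: worse on cost (125 vs 47).
No option dominates P3.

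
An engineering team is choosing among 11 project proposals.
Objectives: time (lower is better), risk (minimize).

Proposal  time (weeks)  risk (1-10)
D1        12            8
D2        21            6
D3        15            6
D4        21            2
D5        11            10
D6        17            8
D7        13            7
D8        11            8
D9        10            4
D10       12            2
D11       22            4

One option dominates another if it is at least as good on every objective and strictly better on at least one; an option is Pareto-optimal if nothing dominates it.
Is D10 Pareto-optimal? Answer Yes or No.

Yes

D1: worse on risk (8 vs 2).
D2: worse on time (21 vs 12).
D3: worse on time (15 vs 12).
D4: worse on time (21 vs 12).
D5: worse on risk (10 vs 2).
D6: worse on time (17 vs 12).
D7: worse on time (13 vs 12).
D8: worse on risk (8 vs 2).
D9: worse on risk (4 vs 2).
D11: worse on time (22 vs 12).
No option is at least as good as D10 on every objective and strictly better on one.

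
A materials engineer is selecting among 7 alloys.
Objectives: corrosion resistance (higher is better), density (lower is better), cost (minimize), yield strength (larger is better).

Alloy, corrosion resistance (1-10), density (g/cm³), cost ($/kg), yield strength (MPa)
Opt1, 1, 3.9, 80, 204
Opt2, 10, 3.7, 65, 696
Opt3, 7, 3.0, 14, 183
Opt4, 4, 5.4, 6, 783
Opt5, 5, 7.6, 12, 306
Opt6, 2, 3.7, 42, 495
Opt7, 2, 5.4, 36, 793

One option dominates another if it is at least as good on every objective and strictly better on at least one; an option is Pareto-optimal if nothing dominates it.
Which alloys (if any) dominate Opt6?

Opt1: worse on corrosion resistance (1 vs 2).
Opt2: worse on cost (65 vs 42).
Opt3: worse on yield strength (183 vs 495).
Opt4: worse on density (5.4 vs 3.7).
Opt5: worse on density (7.6 vs 3.7).
Opt7: worse on density (5.4 vs 3.7).
No option dominates Opt6.

none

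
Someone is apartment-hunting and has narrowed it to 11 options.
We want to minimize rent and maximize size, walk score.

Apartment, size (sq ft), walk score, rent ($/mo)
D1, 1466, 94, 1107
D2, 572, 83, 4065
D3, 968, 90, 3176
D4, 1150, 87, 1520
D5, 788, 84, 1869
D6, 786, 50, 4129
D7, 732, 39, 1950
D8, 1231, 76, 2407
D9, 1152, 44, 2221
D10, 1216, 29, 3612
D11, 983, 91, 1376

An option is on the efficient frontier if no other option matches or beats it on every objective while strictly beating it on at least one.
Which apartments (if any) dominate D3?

D1, D11

D1: size 1466≥968, walk score 94≥90, rent 1107≤3176 — dominates D3.
D11: size 983≥968, walk score 91≥90, rent 1376≤3176 — dominates D3.
Others (D2, D4, D5, D6, D7, D8, D9, D10) are each worse than D3 on at least one objective.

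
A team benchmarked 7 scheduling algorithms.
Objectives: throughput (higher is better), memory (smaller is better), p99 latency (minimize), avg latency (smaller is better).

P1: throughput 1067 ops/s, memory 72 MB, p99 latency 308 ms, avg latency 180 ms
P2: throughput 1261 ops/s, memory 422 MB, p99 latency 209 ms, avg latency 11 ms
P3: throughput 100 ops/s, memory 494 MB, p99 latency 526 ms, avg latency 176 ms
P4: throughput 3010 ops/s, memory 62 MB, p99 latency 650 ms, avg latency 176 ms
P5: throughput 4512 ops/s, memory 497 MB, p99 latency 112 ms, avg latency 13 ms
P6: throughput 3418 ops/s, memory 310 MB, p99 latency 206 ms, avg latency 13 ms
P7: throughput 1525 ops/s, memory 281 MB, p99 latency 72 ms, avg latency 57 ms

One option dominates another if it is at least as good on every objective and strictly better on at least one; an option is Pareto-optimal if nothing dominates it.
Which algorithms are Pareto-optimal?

P1: not dominated.
P2: not dominated (best avg latency).
P3: dominated by P2 (throughput 1261≥100, memory 422≤494, p99 latency 209≤526, avg latency 11≤176).
P4: not dominated (best memory).
P5: not dominated (best throughput).
P6: not dominated.
P7: not dominated (best p99 latency).

P1, P2, P4, P5, P6, P7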